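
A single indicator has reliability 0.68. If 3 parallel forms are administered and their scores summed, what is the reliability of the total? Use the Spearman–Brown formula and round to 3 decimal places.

0.864

ρ_k = kρ / (1 + (k−1)ρ) = 3·0.68 / (1 + 2·0.68) = 2.040 / 2.360 = 0.864.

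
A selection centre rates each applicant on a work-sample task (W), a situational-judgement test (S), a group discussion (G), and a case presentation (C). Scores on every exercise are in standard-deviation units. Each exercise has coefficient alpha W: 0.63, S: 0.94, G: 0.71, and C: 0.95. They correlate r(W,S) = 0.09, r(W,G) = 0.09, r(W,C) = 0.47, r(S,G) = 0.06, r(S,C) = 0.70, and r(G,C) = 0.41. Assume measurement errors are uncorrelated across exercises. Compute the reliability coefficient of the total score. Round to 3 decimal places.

0.899

Var(W+S+G+C) = 4 + 2·[0.09 + 0.09 + 0.47 + 0.06 + 0.70 + 0.41] = 4 + 3.64 = 7.64.
Under uncorrelated errors the observed covariances equal the true-score covariances, so only the own-variance terms attenuate.
True-score variance = [0.63 + 0.94 + 0.71 + 0.95] + 3.64 = 3.23 + 3.64 = 6.87.
Reliability = 6.87 / 7.64 = 0.899.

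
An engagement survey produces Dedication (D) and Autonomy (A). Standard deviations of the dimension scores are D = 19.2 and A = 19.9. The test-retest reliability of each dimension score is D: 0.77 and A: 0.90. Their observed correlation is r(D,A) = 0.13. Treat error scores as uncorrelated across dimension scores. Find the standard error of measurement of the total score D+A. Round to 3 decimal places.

11.153

Var(total) = 764.65 + 99.3408 = 863.991.
True-score variance = 640.262 + 99.3408 = 739.603, so reliability = 0.8560.
Error variance = 863.991 − 739.603 = 124.388; SEM = √124.388 = 11.153.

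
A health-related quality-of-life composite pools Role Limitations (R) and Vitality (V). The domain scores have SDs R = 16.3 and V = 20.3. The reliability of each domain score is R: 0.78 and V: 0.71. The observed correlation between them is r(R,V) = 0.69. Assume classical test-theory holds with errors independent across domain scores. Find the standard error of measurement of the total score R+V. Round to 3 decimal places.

Var(total) = 677.78 + 456.628 = 1134.41.
True-score variance = 499.822 + 456.628 = 956.45, so reliability = 0.8431.
Error variance = 1134.41 − 956.45 = 177.958; SEM = √177.958 = 13.340.

13.340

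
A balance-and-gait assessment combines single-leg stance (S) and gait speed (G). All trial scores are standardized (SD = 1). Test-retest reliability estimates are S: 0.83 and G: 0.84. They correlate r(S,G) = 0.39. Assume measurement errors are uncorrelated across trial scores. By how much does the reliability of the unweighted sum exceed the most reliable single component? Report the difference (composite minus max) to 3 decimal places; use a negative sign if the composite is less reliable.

Var(sum) = 2 + 0.78 = 2.78; true-score variance = 1.67 + 0.78 = 2.45; composite reliability = 0.8813.
Max component reliability = 0.8400.
Difference = 0.8813 − 0.8400 = 0.041.

0.041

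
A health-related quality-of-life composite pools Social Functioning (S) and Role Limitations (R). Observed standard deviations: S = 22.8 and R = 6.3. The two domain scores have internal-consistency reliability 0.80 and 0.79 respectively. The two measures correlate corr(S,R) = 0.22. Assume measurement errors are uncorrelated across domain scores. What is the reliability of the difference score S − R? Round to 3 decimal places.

Var(S−R) = 22.8² + 6.3² − 2·22.8·6.3·0.22 = 559.53 − 63.2016 = 496.328.
With uncorrelated errors the cross-covariances are all true-score covariance, so they carry over unchanged; only the diagonal terms shrink to ρᵢσᵢ².
True-score variance = [22.8²·0.80 + 6.3²·0.79] − 63.2016 = 447.227 − 63.2016 = 384.026.
Reliability = 384.026 / 496.328 = 0.774.

0.774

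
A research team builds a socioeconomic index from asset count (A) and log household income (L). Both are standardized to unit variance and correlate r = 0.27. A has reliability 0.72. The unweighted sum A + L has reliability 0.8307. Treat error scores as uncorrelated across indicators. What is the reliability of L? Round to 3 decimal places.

0.850

Var(A+L) = 2 + 2·0.27 = 2.540.
True-score variance = ρ_A + ρ_L + 2·0.27, so 0.8307 = (0.72 + ρ_L + 0.54) / 2.540.
ρ_L = 0.8307·2.540 − 0.72 − 0.54 = 0.850.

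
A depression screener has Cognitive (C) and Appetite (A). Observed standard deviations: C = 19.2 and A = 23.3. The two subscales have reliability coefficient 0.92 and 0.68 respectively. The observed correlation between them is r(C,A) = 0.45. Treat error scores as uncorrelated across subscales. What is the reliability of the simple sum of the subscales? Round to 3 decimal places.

0.845

Var(C+A) = 19.2² + 23.3² + 2·[19.2·23.3·0.45] = 911.53 + 402.624 = 1314.15.
With uncorrelated errors the cross-covariances are all true-score covariance, so they carry over unchanged; only the diagonal terms shrink to ρᵢσᵢ².
True-score variance = [19.2²·0.92 + 23.3²·0.68] + 402.624 = 708.314 + 402.624 = 1110.94.
Reliability = 1110.94 / 1314.15 = 0.845.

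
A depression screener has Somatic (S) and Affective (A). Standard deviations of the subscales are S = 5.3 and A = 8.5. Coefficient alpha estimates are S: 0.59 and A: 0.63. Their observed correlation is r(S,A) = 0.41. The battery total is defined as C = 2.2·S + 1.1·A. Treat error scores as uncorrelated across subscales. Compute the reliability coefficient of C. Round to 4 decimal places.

Var(C) = 2.2²·5.3² + 1.1²·8.5² + 2·[2.42·5.3·8.5·0.41] = 223.378 + 89.3972 = 312.775.
With uncorrelated errors the cross-covariances are all true-score covariance, so they carry over unchanged; only the diagonal terms shrink to ρᵢσᵢ².
True-score variance = [2.2²·5.3²·0.59 + 1.1²·8.5²·0.63] + 89.3972 = 135.29 + 89.3972 = 224.687.
Reliability = 224.687 / 312.775 = 0.7184.

0.7184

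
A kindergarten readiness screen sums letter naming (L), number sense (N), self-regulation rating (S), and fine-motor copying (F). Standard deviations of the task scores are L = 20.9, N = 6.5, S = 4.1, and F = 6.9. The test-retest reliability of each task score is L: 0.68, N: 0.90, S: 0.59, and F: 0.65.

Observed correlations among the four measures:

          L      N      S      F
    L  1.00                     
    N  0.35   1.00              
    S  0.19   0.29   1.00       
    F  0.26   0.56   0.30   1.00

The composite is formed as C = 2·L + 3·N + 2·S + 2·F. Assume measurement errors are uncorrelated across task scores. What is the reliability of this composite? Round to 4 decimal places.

0.8203

Var(C) = 2²·20.9² + 3²·6.5² + 2²·4.1² + 2²·6.9² + 2·[6·20.9·6.5·0.35 + 4·20.9·4.1·0.19 + 4·20.9·6.9·0.26 + 6·6.5·4.1·0.29 + 6·6.5·6.9·0.56 + 4·4.1·6.9·0.30] = 2385.17 + 1462.81 = 3847.98.
With uncorrelated errors the cross-covariances are all true-score covariance, so they carry over unchanged; only the diagonal terms shrink to ρᵢσᵢ².
True-score variance = [2²·20.9²·0.68 + 3²·6.5²·0.90 + 2²·4.1²·0.59 + 2²·6.9²·0.65] + 1462.81 = 1693.81 + 1462.81 = 3156.61.
Reliability = 3156.61 / 3847.98 = 0.8203.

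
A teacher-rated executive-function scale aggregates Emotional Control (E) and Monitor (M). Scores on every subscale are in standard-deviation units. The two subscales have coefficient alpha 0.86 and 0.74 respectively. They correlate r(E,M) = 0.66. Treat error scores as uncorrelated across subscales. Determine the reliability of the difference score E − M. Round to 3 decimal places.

0.412

Var(E−M) = 1 + 1 − 2·0.66 = 2 − 1.32 = 0.68.
With uncorrelated errors the cross-covariances are all true-score covariance, so they carry over unchanged; only the diagonal terms shrink to ρᵢσᵢ².
True-score variance = [0.86 + 0.74] − 1.32 = 1.6 − 1.32 = 0.28.
Reliability = 0.28 / 0.68 = 0.412.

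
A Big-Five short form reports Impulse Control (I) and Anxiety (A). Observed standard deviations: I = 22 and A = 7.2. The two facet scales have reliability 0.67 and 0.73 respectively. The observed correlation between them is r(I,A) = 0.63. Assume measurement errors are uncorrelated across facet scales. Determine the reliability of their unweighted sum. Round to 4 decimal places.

Var(I+A) = 22² + 7.2² + 2·[22·7.2·0.63] = 535.84 + 199.584 = 735.424.
Under uncorrelated errors the observed covariances equal the true-score covariances, so only the own-variance terms attenuate.
True-score variance = [22²·0.67 + 7.2²·0.73] + 199.584 = 362.123 + 199.584 = 561.707.
Reliability = 561.707 / 735.424 = 0.7638.

0.7638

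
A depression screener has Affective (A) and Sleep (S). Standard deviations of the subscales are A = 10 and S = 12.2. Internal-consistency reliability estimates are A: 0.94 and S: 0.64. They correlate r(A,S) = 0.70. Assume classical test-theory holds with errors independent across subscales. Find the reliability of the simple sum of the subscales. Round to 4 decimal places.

0.8580

Var(A+S) = 10² + 12.2² + 2·[10·12.2·0.70] = 248.84 + 170.8 = 419.64.
Under uncorrelated errors the observed covariances equal the true-score covariances, so only the own-variance terms attenuate.
True-score variance = [10²·0.94 + 12.2²·0.64] + 170.8 = 189.258 + 170.8 = 360.058.
Reliability = 360.058 / 419.64 = 0.8580.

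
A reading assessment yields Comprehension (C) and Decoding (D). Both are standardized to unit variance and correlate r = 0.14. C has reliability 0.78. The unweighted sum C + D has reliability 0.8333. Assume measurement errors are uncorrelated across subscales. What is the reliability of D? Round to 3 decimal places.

Var(C+D) = 2 + 2·0.14 = 2.280.
True-score variance = ρ_C + ρ_D + 2·0.14, so 0.8333 = (0.78 + ρ_D + 0.28) / 2.280.
ρ_D = 0.8333·2.280 − 0.78 − 0.28 = 0.840.

0.840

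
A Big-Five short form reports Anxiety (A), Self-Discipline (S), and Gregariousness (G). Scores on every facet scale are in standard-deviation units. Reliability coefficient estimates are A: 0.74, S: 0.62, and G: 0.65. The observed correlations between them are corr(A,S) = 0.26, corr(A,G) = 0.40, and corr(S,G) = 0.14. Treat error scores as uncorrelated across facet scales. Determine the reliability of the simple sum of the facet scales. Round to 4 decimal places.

Var(A+S+G) = 3 + 2·[0.26 + 0.40 + 0.14] = 3 + 1.6 = 4.6.
Under uncorrelated errors the observed covariances equal the true-score covariances, so only the own-variance terms attenuate.
True-score variance = [0.74 + 0.62 + 0.65] + 1.6 = 2.01 + 1.6 = 3.61.
Reliability = 3.61 / 4.6 = 0.7848.

0.7848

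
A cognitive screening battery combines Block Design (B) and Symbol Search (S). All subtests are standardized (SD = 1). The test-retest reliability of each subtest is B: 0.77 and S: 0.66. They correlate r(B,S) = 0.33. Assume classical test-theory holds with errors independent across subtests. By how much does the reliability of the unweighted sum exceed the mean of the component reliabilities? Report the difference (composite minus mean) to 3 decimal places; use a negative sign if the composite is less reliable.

Var(sum) = 2 + 0.66 = 2.66; true-score variance = 1.43 + 0.66 = 2.09; composite reliability = 0.7857.
Mean component reliability = 0.7150.
Difference = 0.7857 − 0.7150 = 0.071.

0.071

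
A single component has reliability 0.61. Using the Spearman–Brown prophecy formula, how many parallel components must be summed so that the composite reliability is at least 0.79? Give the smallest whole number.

3

k ≥ ρ*(1−ρ₁)/(ρ₁(1−ρ*)) = 0.79·0.39 / (0.61·0.21) = 2.405.
Smallest integer k = 3.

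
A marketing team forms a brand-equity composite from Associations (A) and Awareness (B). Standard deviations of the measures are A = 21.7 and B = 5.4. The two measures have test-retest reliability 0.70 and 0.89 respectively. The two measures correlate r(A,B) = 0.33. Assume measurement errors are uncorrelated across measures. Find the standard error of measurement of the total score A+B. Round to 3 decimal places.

Var(total) = 500.05 + 77.3388 = 577.389.
True-score variance = 355.575 + 77.3388 = 432.914, so reliability = 0.7498.
Error variance = 577.389 − 432.914 = 144.475; SEM = √144.475 = 12.020.

12.020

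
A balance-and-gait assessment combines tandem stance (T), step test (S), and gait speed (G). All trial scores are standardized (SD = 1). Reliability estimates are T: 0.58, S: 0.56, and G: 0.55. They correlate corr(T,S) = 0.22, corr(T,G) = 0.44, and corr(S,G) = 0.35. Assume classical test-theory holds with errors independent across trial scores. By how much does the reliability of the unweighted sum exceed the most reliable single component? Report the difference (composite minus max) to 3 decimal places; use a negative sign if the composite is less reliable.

Var(sum) = 3 + 2.02 = 5.02; true-score variance = 1.69 + 2.02 = 3.71; composite reliability = 0.7390.
Max component reliability = 0.5800.
Difference = 0.7390 − 0.5800 = 0.159.

0.159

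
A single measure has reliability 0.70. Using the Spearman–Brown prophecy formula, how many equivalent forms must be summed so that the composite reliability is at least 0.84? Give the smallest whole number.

k ≥ ρ*(1−ρ₁)/(ρ₁(1−ρ*)) = 0.84·0.30 / (0.70·0.16) = 2.250.
Smallest integer k = 3.

3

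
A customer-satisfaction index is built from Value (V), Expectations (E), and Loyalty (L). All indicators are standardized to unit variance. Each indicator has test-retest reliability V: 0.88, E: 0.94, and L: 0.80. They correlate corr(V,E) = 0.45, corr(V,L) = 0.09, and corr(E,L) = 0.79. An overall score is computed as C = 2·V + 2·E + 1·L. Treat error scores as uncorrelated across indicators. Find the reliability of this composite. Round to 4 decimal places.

Var(C) = 2² + 2² + 1 + 2·[4·0.45 + 2·0.09 + 2·0.79] = 9 + 7.12 = 16.12.
With uncorrelated errors the cross-covariances are all true-score covariance, so they carry over unchanged; only the diagonal terms shrink to ρᵢσᵢ².
True-score variance = [2²·0.88 + 2²·0.94 + 0.80] + 7.12 = 8.08 + 7.12 = 15.2.
Reliability = 15.2 / 16.12 = 0.9429.

0.9429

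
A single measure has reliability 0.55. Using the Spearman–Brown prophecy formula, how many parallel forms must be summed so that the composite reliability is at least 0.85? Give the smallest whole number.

k ≥ ρ*(1−ρ₁)/(ρ₁(1−ρ*)) = 0.85·0.45 / (0.55·0.15) = 4.636.
Smallest integer k = 5.

5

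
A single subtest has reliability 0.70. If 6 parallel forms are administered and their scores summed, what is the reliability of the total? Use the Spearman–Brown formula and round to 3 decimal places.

ρ_k = kρ / (1 + (k−1)ρ) = 6·0.70 / (1 + 5·0.70) = 4.200 / 4.500 = 0.933.

0.933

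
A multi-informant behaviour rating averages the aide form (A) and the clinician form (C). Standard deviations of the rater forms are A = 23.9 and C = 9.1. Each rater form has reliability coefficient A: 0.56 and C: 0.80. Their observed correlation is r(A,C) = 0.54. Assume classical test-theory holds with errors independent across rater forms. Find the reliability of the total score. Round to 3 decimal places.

0.699

Var(A+C) = 23.9² + 9.1² + 2·[23.9·9.1·0.54] = 654.02 + 234.889 = 888.909.
With uncorrelated errors the cross-covariances are all true-score covariance, so they carry over unchanged; only the diagonal terms shrink to ρᵢσᵢ².
True-score variance = [23.9²·0.56 + 9.1²·0.80] + 234.889 = 386.126 + 234.889 = 621.015.
Reliability = 621.015 / 888.909 = 0.699.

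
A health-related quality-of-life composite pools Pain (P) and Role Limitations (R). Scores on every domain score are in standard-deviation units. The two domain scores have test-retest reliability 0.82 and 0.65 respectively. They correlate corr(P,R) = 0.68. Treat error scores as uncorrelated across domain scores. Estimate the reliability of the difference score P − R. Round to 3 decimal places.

0.172

Var(P−R) = 1 + 1 − 2·0.68 = 2 − 1.36 = 0.64.
Because errors are independent across components, Cov(Tᵢ,Tⱼ) = Cov(Xᵢ,Xⱼ); the off-diagonal part of the true-score variance is the same as above.
True-score variance = [0.82 + 0.65] − 1.36 = 1.47 − 1.36 = 0.11.
Reliability = 0.11 / 0.64 = 0.172.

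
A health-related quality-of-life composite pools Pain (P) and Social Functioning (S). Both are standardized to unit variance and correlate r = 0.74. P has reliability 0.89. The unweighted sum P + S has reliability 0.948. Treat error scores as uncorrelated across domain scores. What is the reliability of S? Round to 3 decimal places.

Var(P+S) = 2 + 2·0.74 = 3.480.
True-score variance = ρ_P + ρ_S + 2·0.74, so 0.948 = (0.89 + ρ_S + 1.48) / 3.480.
ρ_S = 0.948·3.480 − 0.89 − 1.48 = 0.929.

0.929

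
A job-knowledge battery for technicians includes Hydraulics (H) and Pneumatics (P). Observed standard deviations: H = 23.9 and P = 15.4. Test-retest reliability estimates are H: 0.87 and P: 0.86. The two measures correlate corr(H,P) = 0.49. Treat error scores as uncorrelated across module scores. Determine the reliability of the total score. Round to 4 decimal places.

Var(H+P) = 23.9² + 15.4² + 2·[23.9·15.4·0.49] = 808.37 + 360.699 = 1169.07.
With uncorrelated errors the cross-covariances are all true-score covariance, so they carry over unchanged; only the diagonal terms shrink to ρᵢσᵢ².
True-score variance = [23.9²·0.87 + 15.4²·0.86] + 360.699 = 700.91 + 360.699 = 1061.61.
Reliability = 1061.61 / 1169.07 = 0.9081.

0.9081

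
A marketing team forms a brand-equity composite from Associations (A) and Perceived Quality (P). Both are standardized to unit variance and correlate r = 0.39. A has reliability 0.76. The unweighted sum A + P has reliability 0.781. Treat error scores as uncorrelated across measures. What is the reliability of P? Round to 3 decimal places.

Var(A+P) = 2 + 2·0.39 = 2.780.
True-score variance = ρ_A + ρ_P + 2·0.39, so 0.781 = (0.76 + ρ_P + 0.78) / 2.780.
ρ_P = 0.781·2.780 − 0.76 − 0.78 = 0.631.

0.631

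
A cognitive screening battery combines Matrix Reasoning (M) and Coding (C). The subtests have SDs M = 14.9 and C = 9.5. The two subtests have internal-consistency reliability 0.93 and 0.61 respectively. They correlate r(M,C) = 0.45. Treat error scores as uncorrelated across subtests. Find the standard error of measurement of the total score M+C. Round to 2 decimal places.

Var(total) = 312.26 + 127.395 = 439.655.
True-score variance = 261.522 + 127.395 = 388.917, so reliability = 0.8846.
Error variance = 439.655 − 388.917 = 50.7382; SEM = √50.7382 = 7.12.

7.12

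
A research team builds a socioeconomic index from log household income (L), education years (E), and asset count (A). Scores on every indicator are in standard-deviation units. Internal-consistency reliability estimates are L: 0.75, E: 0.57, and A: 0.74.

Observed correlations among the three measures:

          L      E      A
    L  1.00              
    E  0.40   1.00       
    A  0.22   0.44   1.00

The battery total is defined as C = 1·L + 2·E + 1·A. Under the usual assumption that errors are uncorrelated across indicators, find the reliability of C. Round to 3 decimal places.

0.772

Var(C) = 1 + 2² + 1 + 2·[2·0.40 + 0.22 + 2·0.44] = 6 + 3.8 = 9.8.
With uncorrelated errors the cross-covariances are all true-score covariance, so they carry over unchanged; only the diagonal terms shrink to ρᵢσᵢ².
True-score variance = [0.75 + 2²·0.57 + 0.74] + 3.8 = 3.77 + 3.8 = 7.57.
Reliability = 7.57 / 9.8 = 0.772.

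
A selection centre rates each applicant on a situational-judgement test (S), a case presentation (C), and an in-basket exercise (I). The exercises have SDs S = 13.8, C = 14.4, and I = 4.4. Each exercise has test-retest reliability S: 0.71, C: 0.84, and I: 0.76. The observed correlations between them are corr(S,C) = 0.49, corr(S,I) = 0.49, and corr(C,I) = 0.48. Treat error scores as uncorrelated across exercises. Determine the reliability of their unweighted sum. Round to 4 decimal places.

Var(S+C+I) = 13.8² + 14.4² + 4.4² + 2·[13.8·14.4·0.49 + 13.8·4.4·0.49 + 14.4·4.4·0.48] = 417.16 + 315.077 = 732.237.
Because errors are independent across components, Cov(Tᵢ,Tⱼ) = Cov(Xᵢ,Xⱼ); the off-diagonal part of the true-score variance is the same as above.
True-score variance = [13.8²·0.71 + 14.4²·0.84 + 4.4²·0.76] + 315.077 = 324.108 + 315.077 = 639.185.
Reliability = 639.185 / 732.237 = 0.8729.

0.8729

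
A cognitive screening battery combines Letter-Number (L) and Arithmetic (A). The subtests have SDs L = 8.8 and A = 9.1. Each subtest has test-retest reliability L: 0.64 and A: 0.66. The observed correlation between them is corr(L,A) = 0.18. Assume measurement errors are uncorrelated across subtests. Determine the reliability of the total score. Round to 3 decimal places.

Var(L+A) = 8.8² + 9.1² + 2·[8.8·9.1·0.18] = 160.25 + 28.8288 = 189.079.
Under uncorrelated errors the observed covariances equal the true-score covariances, so only the own-variance terms attenuate.
True-score variance = [8.8²·0.64 + 9.1²·0.66] + 28.8288 = 104.216 + 28.8288 = 133.045.
Reliability = 133.045 / 189.079 = 0.704.

0.704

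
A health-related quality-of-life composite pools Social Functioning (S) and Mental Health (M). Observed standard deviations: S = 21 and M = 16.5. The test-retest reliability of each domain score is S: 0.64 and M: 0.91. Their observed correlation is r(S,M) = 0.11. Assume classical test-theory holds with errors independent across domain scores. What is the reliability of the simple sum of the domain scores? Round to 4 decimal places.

0.7679

Var(S+M) = 21² + 16.5² + 2·[21·16.5·0.11] = 713.25 + 76.23 = 789.48.
Under uncorrelated errors the observed covariances equal the true-score covariances, so only the own-variance terms attenuate.
True-score variance = [21²·0.64 + 16.5²·0.91] + 76.23 = 529.987 + 76.23 = 606.217.
Reliability = 606.217 / 789.48 = 0.7679.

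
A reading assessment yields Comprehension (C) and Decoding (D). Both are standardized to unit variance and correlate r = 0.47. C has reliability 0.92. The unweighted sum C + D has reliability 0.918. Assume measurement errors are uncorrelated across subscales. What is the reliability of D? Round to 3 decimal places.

0.839

Var(C+D) = 2 + 2·0.47 = 2.940.
True-score variance = ρ_C + ρ_D + 2·0.47, so 0.918 = (0.92 + ρ_D + 0.94) / 2.940.
ρ_D = 0.918·2.940 − 0.92 − 0.94 = 0.839.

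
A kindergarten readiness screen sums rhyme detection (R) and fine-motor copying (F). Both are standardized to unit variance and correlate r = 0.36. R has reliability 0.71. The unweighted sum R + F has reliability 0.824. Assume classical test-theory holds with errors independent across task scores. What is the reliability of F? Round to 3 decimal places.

Var(R+F) = 2 + 2·0.36 = 2.720.
True-score variance = ρ_R + ρ_F + 2·0.36, so 0.824 = (0.71 + ρ_F + 0.72) / 2.720.
ρ_F = 0.824·2.720 − 0.71 − 0.72 = 0.811.

0.811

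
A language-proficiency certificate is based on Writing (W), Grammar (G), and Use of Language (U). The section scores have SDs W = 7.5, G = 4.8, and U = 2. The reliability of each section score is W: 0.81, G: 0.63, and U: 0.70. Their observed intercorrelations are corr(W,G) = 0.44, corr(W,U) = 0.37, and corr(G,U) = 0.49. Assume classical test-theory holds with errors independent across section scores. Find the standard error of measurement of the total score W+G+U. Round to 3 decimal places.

Var(total) = 83.29 + 52.188 = 135.478.
True-score variance = 62.8777 + 52.188 = 115.066, so reliability = 0.8493.
Error variance = 135.478 − 115.066 = 20.4123; SEM = √20.4123 = 4.518.

4.518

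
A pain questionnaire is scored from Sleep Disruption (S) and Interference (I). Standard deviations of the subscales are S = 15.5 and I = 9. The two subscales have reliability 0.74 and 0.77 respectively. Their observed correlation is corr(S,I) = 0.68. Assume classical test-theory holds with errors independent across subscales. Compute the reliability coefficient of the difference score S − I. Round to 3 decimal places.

0.383

Var(S−I) = 15.5² + 9² − 2·15.5·9·0.68 = 321.25 − 189.72 = 131.53.
Because errors are independent across components, Cov(Tᵢ,Tⱼ) = Cov(Xᵢ,Xⱼ); the off-diagonal part of the true-score variance is the same as above.
True-score variance = [15.5²·0.74 + 9²·0.77] − 189.72 = 240.155 − 189.72 = 50.435.
Reliability = 50.435 / 131.53 = 0.383.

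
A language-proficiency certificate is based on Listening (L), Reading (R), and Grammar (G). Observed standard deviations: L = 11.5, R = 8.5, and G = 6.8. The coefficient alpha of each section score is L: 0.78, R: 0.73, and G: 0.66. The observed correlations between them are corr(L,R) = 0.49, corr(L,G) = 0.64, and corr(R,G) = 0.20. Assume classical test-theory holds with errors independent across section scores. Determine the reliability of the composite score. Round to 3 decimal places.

0.863

Var(L+R+G) = 11.5² + 8.5² + 6.8² + 2·[11.5·8.5·0.49 + 11.5·6.8·0.64 + 8.5·6.8·0.20] = 250.74 + 219.011 = 469.751.
With uncorrelated errors the cross-covariances are all true-score covariance, so they carry over unchanged; only the diagonal terms shrink to ρᵢσᵢ².
True-score variance = [11.5²·0.78 + 8.5²·0.73 + 6.8²·0.66] + 219.011 = 186.416 + 219.011 = 405.427.
Reliability = 405.427 / 469.751 = 0.863.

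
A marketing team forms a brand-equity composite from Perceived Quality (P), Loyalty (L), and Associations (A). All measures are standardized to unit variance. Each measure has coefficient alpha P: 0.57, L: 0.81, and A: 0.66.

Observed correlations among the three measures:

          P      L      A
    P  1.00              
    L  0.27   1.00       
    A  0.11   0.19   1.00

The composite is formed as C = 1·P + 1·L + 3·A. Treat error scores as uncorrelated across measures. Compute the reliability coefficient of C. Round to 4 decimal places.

0.7241

Var(C) = 1 + 1 + 3² + 2·[0.27 + 3·0.11 + 3·0.19] = 11 + 2.34 = 13.34.
With uncorrelated errors the cross-covariances are all true-score covariance, so they carry over unchanged; only the diagonal terms shrink to ρᵢσᵢ².
True-score variance = [0.57 + 0.81 + 3²·0.66] + 2.34 = 7.32 + 2.34 = 9.66.
Reliability = 9.66 / 13.34 = 0.7241.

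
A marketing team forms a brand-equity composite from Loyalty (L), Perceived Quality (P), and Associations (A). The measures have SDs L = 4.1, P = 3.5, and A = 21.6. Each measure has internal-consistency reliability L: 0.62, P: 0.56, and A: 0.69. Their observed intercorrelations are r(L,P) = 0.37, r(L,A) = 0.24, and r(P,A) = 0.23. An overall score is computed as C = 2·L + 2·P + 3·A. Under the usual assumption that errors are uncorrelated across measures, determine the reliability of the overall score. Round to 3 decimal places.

Var(C) = 2²·4.1² + 2²·3.5² + 3²·21.6² + 2·[4·4.1·3.5·0.37 + 6·4.1·21.6·0.24 + 6·3.5·21.6·0.23] = 4315.28 + 506.185 = 4821.46.
With uncorrelated errors the cross-covariances are all true-score covariance, so they carry over unchanged; only the diagonal terms shrink to ρᵢσᵢ².
True-score variance = [2²·4.1²·0.62 + 2²·3.5²·0.56 + 3²·21.6²·0.69] + 506.185 = 2966.47 + 506.185 = 3472.65.
Reliability = 3472.65 / 4821.46 = 0.720.

0.720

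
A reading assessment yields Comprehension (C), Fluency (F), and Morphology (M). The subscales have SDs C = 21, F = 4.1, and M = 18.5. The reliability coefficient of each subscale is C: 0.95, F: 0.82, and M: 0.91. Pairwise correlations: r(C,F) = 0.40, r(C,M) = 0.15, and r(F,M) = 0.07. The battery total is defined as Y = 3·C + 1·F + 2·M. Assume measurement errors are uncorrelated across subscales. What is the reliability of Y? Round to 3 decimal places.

Var(Y) = 3²·21² + 4.1² + 2²·18.5² + 2·[3·21·4.1·0.40 + 6·21·18.5·0.15 + 2·4.1·18.5·0.07] = 5354.81 + 927.178 = 6281.99.
Under uncorrelated errors the observed covariances equal the true-score covariances, so only the own-variance terms attenuate.
True-score variance = [3²·21²·0.95 + 4.1²·0.82 + 2²·18.5²·0.91] + 927.178 = 5030.12 + 927.178 = 5957.3.
Reliability = 5957.3 / 6281.99 = 0.948.

0.948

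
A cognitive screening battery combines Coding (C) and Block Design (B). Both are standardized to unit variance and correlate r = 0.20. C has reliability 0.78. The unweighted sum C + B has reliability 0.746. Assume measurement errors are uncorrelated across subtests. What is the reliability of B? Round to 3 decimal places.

0.610

Var(C+B) = 2 + 2·0.20 = 2.400.
True-score variance = ρ_C + ρ_B + 2·0.20, so 0.746 = (0.78 + ρ_B + 0.40) / 2.400.
ρ_B = 0.746·2.400 − 0.78 − 0.40 = 0.610.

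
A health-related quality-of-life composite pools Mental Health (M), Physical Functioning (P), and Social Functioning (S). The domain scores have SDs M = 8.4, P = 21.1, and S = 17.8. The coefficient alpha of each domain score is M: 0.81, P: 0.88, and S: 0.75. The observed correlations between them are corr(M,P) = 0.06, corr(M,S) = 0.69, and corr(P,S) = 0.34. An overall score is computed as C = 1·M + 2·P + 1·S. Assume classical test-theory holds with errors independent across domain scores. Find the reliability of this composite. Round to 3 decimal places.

Var(C) = 8.4² + 2²·21.1² + 17.8² + 2·[2·8.4·21.1·0.06 + 8.4·17.8·0.69 + 2·21.1·17.8·0.34] = 2168.24 + 759.664 = 2927.9.
Because errors are independent across components, Cov(Tᵢ,Tⱼ) = Cov(Xᵢ,Xⱼ); the off-diagonal part of the true-score variance is the same as above.
True-score variance = [8.4²·0.81 + 2²·21.1²·0.88 + 17.8²·0.75] + 759.664 = 1861.92 + 759.664 = 2621.59.
Reliability = 2621.59 / 2927.9 = 0.895.

0.895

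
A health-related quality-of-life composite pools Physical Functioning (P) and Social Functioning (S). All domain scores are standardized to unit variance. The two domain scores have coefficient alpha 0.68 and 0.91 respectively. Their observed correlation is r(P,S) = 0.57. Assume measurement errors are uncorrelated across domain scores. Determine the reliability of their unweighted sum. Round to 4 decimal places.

0.8694

Var(P+S) = 2 + 2·[0.57] = 2 + 1.14 = 3.14.
Under uncorrelated errors the observed covariances equal the true-score covariances, so only the own-variance terms attenuate.
True-score variance = [0.68 + 0.91] + 1.14 = 1.59 + 1.14 = 2.73.
Reliability = 2.73 / 3.14 = 0.8694.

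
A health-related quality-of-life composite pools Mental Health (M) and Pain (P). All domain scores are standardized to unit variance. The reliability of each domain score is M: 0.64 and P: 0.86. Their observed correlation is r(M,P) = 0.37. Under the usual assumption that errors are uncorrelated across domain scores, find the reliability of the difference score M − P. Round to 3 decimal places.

0.603

Var(M−P) = 1 + 1 − 2·0.37 = 2 − 0.74 = 1.26.
Under uncorrelated errors the observed covariances equal the true-score covariances, so only the own-variance terms attenuate.
True-score variance = [0.64 + 0.86] − 0.74 = 1.5 − 0.74 = 0.76.
Reliability = 0.76 / 1.26 = 0.603.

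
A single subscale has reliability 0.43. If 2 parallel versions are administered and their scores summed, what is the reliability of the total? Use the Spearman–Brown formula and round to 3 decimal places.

ρ_k = kρ / (1 + (k−1)ρ) = 2·0.43 / (1 + 1·0.43) = 0.860 / 1.430 = 0.601.

0.601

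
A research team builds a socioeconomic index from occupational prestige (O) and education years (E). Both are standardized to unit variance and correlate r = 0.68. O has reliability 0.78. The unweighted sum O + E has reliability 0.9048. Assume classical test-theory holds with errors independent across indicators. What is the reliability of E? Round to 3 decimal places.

0.900

Var(O+E) = 2 + 2·0.68 = 3.360.
True-score variance = ρ_O + ρ_E + 2·0.68, so 0.9048 = (0.78 + ρ_E + 1.36) / 3.360.
ρ_E = 0.9048·3.360 − 0.78 − 1.36 = 0.900.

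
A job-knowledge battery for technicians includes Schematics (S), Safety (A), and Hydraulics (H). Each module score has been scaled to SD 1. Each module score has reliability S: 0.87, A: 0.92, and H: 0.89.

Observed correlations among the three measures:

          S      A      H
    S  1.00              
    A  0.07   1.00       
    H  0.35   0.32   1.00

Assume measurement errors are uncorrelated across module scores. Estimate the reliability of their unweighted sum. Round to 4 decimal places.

0.9286

Var(S+A+H) = 3 + 2·[0.07 + 0.35 + 0.32] = 3 + 1.48 = 4.48.
Because errors are independent across components, Cov(Tᵢ,Tⱼ) = Cov(Xᵢ,Xⱼ); the off-diagonal part of the true-score variance is the same as above.
True-score variance = [0.87 + 0.92 + 0.89] + 1.48 = 2.68 + 1.48 = 4.16.
Reliability = 4.16 / 4.48 = 0.9286.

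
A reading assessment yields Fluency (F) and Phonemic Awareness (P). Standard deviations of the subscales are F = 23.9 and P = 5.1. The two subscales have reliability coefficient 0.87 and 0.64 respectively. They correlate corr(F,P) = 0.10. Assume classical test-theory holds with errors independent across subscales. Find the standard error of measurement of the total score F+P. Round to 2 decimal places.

Var(total) = 597.22 + 24.378 = 621.598.
True-score variance = 513.599 + 24.378 = 537.977, so reliability = 0.8655.
Error variance = 621.598 − 537.977 = 83.6209; SEM = √83.6209 = 9.14.

9.14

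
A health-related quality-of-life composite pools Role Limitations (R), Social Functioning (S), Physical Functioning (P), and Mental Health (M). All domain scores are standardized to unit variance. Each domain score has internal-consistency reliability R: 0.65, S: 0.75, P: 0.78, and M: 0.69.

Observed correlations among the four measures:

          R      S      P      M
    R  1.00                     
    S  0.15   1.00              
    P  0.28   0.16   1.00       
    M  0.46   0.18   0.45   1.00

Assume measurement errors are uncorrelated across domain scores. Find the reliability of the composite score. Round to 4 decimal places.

Var(R+S+P+M) = 4 + 2·[0.15 + 0.28 + 0.46 + 0.16 + 0.18 + 0.45] = 4 + 3.36 = 7.36.
Under uncorrelated errors the observed covariances equal the true-score covariances, so only the own-variance terms attenuate.
True-score variance = [0.65 + 0.75 + 0.78 + 0.69] + 3.36 = 2.87 + 3.36 = 6.23.
Reliability = 6.23 / 7.36 = 0.8465.

0.8465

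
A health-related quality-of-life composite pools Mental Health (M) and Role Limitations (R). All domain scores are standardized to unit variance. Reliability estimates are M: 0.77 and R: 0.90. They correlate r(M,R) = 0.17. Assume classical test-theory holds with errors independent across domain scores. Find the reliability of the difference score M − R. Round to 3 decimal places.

Var(M−R) = 1 + 1 − 2·0.17 = 2 − 0.34 = 1.66.
Under uncorrelated errors the observed covariances equal the true-score covariances, so only the own-variance terms attenuate.
True-score variance = [0.77 + 0.90] − 0.34 = 1.67 − 0.34 = 1.33.
Reliability = 1.33 / 1.66 = 0.801.

0.801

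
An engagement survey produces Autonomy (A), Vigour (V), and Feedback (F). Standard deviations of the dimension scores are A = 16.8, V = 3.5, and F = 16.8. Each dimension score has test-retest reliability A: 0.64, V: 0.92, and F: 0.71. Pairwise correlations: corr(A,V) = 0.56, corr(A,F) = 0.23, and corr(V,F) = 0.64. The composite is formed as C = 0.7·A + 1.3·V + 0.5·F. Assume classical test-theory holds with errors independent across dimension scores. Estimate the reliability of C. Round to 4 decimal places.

0.8127

Var(C) = 0.7²·16.8² + 1.3²·3.5² + 0.5²·16.8² + 2·[0.91·16.8·3.5·0.56 + 0.35·16.8·16.8·0.23 + 0.65·3.5·16.8·0.64] = 229.56 + 154.291 = 383.851.
Under uncorrelated errors the observed covariances equal the true-score covariances, so only the own-variance terms attenuate.
True-score variance = [0.7²·16.8²·0.64 + 1.3²·3.5²·0.92 + 0.5²·16.8²·0.71] + 154.291 = 157.654 + 154.291 = 311.946.
Reliability = 311.946 / 383.851 = 0.8127.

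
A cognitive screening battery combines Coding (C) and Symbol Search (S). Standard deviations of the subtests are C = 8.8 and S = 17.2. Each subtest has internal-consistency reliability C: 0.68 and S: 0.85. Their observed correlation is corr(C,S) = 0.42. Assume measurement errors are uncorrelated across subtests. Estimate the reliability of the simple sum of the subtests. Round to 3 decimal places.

0.862

Var(C+S) = 8.8² + 17.2² + 2·[8.8·17.2·0.42] = 373.28 + 127.142 = 500.422.
Under uncorrelated errors the observed covariances equal the true-score covariances, so only the own-variance terms attenuate.
True-score variance = [8.8²·0.68 + 17.2²·0.85] + 127.142 = 304.123 + 127.142 = 431.266.
Reliability = 431.266 / 500.422 = 0.862.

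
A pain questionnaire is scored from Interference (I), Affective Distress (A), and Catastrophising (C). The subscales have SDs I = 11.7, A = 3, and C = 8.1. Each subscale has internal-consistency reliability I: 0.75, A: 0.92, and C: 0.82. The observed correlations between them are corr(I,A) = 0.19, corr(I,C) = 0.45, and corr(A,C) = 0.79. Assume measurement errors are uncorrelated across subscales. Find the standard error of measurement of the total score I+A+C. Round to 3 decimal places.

Var(total) = 211.5 + 137.025 = 348.525.
True-score variance = 164.748 + 137.025 = 301.773, so reliability = 0.8659.
Error variance = 348.525 − 301.773 = 46.7523; SEM = √46.7523 = 6.838.

6.838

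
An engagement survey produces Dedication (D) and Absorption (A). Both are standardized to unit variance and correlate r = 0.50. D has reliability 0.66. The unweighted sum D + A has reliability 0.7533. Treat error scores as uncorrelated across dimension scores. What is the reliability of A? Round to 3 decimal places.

Var(D+A) = 2 + 2·0.50 = 3.000.
True-score variance = ρ_D + ρ_A + 2·0.50, so 0.7533 = (0.66 + ρ_A + 1.00) / 3.000.
ρ_A = 0.7533·3.000 − 0.66 − 1.00 = 0.600.

0.600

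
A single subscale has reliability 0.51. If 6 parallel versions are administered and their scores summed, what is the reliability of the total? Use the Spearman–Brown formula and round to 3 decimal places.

ρ_k = kρ / (1 + (k−1)ρ) = 6·0.51 / (1 + 5·0.51) = 3.060 / 3.550 = 0.862.

0.862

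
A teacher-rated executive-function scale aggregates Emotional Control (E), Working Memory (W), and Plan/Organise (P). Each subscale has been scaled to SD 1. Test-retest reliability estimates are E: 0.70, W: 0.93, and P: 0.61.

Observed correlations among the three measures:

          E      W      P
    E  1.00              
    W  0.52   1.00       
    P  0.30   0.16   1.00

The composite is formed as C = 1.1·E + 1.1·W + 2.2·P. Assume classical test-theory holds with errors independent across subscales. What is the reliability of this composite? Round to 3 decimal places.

0.783

Var(C) = 1.1² + 1.1² + 2.2² + 2·[1.21·0.52 + 2.42·0.30 + 2.42·0.16] = 7.26 + 3.4848 = 10.7448.
Under uncorrelated errors the observed covariances equal the true-score covariances, so only the own-variance terms attenuate.
True-score variance = [1.1²·0.70 + 1.1²·0.93 + 2.2²·0.61] + 3.4848 = 4.9247 + 3.4848 = 8.4095.
Reliability = 8.4095 / 10.7448 = 0.783.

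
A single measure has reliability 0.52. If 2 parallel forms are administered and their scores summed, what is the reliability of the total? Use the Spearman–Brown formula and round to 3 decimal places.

ρ_k = kρ / (1 + (k−1)ρ) = 2·0.52 / (1 + 1·0.52) = 1.040 / 1.520 = 0.684.

0.684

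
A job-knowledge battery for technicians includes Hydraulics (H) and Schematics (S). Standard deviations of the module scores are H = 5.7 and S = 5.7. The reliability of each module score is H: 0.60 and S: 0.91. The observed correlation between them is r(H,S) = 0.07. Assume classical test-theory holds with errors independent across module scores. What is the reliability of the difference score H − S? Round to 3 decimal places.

0.737

Var(H−S) = 5.7² + 5.7² − 2·5.7·5.7·0.07 = 64.98 − 4.5486 = 60.4314.
Because errors are independent across components, Cov(Tᵢ,Tⱼ) = Cov(Xᵢ,Xⱼ); the off-diagonal part of the true-score variance is the same as above.
True-score variance = [5.7²·0.60 + 5.7²·0.91] − 4.5486 = 49.0599 − 4.5486 = 44.5113.
Reliability = 44.5113 / 60.4314 = 0.737.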